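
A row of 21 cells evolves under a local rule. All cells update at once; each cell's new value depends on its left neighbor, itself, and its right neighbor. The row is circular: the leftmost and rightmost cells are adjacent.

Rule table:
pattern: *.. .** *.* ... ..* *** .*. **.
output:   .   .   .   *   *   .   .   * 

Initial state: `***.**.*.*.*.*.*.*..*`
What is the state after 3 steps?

..*..*.............*.
**..*..************..
.*.*..*...........*.*

.*.*..*...........*.*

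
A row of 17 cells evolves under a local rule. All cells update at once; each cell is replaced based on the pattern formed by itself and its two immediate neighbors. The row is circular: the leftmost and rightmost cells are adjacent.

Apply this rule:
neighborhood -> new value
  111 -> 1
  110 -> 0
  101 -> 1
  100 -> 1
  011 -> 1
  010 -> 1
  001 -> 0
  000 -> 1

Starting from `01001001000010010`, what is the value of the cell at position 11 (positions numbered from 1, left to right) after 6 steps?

01101101111011011
11011011110110110
10110111101101101
01101111011011011
11011110110110110
10111101101101101
position 11 holds 1

1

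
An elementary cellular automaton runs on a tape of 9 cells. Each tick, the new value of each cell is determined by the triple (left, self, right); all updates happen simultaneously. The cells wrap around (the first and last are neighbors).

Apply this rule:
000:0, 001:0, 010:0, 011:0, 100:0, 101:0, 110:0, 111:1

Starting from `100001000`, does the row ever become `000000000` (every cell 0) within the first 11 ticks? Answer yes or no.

yes

000000000
all cells are 0 at tick 1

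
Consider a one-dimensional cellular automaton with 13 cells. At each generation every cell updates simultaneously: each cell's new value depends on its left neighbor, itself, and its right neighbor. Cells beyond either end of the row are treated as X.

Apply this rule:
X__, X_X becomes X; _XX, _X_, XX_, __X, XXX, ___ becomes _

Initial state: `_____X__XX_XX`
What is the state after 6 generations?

X_____X___X__
_X_____X___X_
X_X_____X___X
_X_X_____X___
X_X_X_____X__
_X_X_X_____X_

_X_X_X_____X_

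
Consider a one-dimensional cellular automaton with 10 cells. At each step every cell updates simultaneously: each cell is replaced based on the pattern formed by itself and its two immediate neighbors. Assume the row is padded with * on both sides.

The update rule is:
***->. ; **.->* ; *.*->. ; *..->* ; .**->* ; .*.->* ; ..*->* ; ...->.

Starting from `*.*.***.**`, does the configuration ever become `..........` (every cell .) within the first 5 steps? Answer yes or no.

*.*.*.*.*.
*.*.*.*.*.  (fixed point — unchanged through step 5)
step 5 is *.*.*.*.*., still not uniform .

no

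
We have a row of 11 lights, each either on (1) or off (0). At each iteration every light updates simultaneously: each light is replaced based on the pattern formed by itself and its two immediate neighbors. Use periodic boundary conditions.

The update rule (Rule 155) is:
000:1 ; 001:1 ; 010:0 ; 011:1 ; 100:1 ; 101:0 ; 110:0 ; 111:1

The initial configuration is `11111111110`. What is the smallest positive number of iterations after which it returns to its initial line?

22

11111111100
11111111011
11111110011
11111101111
11111001111
11110111111
11100111111
11011111111
10011111111
01111111111
01111111110
11111111101
11111111001
11111110111
11111100111
11111011111
11110011111
11101111111
11001111111
10111111111
00111111111
11111111110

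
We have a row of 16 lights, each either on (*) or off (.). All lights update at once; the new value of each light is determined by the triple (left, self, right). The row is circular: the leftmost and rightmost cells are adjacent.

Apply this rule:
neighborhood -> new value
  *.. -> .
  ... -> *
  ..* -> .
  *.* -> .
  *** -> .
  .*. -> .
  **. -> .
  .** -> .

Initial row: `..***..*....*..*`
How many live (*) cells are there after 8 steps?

12

.........**.....
********....****
.........**.....  (repeats step 1; period 2)
step 8: ********....****
count of *: 12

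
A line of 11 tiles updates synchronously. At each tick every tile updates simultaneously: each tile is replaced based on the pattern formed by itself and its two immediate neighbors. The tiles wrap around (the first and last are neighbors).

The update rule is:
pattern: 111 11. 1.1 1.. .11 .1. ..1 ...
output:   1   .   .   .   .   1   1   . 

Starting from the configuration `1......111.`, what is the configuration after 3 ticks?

tick 1: 1.....1.1..
tick 2: 1....11.1.1
tick 3: ....1...1..

....1...1..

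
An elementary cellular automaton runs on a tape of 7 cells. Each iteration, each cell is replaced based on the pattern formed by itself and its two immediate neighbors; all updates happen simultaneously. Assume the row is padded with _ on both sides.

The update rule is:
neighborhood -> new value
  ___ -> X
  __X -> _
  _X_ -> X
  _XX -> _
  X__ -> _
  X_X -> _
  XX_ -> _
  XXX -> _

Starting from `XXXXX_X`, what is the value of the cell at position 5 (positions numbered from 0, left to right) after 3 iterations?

_

iteration 1: ______X
iteration 2: XXXXX_X  (repeats iteration 0; period 2)
iteration 3: ______X
position 5 holds _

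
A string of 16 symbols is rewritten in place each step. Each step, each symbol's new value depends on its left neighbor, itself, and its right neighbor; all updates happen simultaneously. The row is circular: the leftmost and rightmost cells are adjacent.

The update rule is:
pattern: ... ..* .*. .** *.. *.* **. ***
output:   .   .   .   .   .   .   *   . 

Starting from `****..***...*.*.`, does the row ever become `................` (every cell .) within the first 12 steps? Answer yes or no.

step 1: ...*....*.......
step 2: ................
all cells are . at step 2

yes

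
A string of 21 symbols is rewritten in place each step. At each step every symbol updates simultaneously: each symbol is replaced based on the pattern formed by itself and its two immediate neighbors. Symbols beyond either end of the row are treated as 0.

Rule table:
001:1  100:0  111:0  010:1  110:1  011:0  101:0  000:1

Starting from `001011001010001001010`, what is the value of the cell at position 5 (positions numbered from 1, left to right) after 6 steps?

1

step 1: 111001011010111011010
step 2: 001011001010001001010  (repeats step 0; period 2)
step 6: 001011001010001001010
position 5 holds 1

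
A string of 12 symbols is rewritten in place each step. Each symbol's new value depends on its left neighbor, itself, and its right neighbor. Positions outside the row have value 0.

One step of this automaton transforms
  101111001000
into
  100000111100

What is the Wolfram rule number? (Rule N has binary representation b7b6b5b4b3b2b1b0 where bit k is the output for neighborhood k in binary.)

22

position 3: 111 → 0  (bit 7 = 0)
position 5: 110 → 0  (bit 6 = 0)
position 1: 101 → 0  (bit 5 = 0)
position 6: 100 → 1  (bit 4 = 1)
position 2: 011 → 0  (bit 3 = 0)
position 0: 010 → 1  (bit 2 = 1)
position 7: 001 → 1  (bit 1 = 1)
position 10: 000 → 0  (bit 0 = 0)
bits b7..b0 = 00010110 = 22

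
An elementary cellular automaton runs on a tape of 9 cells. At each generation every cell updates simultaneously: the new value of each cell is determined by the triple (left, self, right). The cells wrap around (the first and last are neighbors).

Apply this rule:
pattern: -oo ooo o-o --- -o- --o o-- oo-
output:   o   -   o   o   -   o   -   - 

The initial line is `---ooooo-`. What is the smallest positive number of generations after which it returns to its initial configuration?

18

oooo-----
o----oooo
--oooo---
ooo----oo
----oooo-
ooooo----
o-----ooo
--ooooo--
ooo-----o
----ooooo
-oooo----
oo----ooo
---oooo--
oooo----o
-----oooo
-ooooo---
oo-----oo
---ooooo-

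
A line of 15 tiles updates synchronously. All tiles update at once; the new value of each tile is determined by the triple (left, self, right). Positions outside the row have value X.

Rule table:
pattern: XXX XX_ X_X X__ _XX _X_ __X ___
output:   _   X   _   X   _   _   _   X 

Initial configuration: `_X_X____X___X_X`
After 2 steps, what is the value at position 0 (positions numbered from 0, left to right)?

step 1: ____XXX__XX____
step 2: XXX___XX__XXXX_
position 0 holds X

X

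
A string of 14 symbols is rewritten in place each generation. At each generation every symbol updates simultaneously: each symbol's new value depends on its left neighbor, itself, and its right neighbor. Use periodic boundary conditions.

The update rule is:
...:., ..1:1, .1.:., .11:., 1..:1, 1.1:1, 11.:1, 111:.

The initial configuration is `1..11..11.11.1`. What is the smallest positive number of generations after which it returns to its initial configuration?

generation 1: 111.111.11.11.
generation 2: ..11..11.11.11
generation 3: 11.111.11.11.1
generation 4: .11..11.11.11.
generation 5: 1.111.11.11.11
generation 6: 11..11.11.11..
generation 7: .111.11.11.111
generation 8: 1..11.11.11..1
generation 9: 111.11.11.111.
generation 10: ..11.11.11..11
generation 11: 11.11.11.111.1
generation 12: .11.11.11..11.
generation 13: 1.11.11.111.11
generation 14: 11.11.11..11..
generation 15: .11.11.111.111
generation 16: 1.11.11..11..1
generation 17: 11.11.111.111.
generation 18: .11.11..11..11
generation 19: 1.11.111.111.1
generation 20: 11.11..11..11.
generation 21: .11.111.111.11
generation 22: 1.11..11..11.1
generation 23: 11.111.111.11.
generation 24: .11..11..11.11
generation 25: 1.111.111.11.1
generation 26: 11..11..11.11.
generation 27: .111.111.11.11
generation 28: 1..11..11.11.1

28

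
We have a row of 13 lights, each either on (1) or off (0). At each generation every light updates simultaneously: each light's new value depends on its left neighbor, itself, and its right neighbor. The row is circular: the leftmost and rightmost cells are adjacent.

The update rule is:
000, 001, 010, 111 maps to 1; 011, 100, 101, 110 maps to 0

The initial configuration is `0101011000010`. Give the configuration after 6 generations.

generation 1: 1101000011110
generation 2: 0001011101100
generation 3: 1111001000001
generation 4: 1110011011110
generation 5: 0100100001100
generation 6: 1101101110001

1101101110001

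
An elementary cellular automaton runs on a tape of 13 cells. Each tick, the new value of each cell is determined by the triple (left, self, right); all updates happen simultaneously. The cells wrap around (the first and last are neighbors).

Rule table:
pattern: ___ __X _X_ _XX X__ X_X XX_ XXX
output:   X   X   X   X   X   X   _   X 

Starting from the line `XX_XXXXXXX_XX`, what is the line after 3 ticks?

XXXXXXX_XXXX_

X_XXXXXXX_XXX
_XXXXXXX_XXXX
XXXXXXX_XXXX_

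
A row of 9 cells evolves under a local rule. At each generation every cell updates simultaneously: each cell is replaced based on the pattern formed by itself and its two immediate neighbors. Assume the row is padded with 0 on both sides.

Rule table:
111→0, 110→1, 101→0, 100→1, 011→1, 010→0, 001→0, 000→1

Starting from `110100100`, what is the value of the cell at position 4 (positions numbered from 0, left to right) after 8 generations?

110010011
111001011
101100011
001111011
101001011
000100011
110011011
111011011
position 4 holds 1

1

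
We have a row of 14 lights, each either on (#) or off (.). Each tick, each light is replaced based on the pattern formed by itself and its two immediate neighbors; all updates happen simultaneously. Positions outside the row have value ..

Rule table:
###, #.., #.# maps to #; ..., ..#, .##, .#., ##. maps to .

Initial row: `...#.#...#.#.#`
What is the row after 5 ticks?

........#.#...

tick 1: ....#.#...#.#.
tick 2: .....#.#...#.#
tick 3: ......#.#...#.
tick 4: .......#.#...#
tick 5: ........#.#...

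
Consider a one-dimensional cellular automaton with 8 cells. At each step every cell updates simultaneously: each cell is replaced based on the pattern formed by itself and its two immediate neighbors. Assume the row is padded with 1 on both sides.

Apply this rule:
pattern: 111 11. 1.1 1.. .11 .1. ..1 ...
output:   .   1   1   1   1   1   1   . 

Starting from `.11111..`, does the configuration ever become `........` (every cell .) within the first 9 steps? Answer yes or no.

11...111
.11.11..
11111111
........
all cells are . at step 4

yes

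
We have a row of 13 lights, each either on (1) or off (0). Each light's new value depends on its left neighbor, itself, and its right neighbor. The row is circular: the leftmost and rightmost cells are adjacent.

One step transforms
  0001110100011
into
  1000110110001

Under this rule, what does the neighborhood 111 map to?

1

At position 4 the neighborhood is 111; the next row has 1 there.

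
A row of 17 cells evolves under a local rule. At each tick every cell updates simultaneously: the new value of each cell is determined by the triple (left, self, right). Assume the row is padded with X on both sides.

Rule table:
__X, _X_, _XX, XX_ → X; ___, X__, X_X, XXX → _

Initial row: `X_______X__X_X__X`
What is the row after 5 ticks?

X__XX_X_X_XX_X_X_

X______XX_XX_X_XX
X_____XXX_XX_X_X_
X____XX_X_XX_X_X_
X___XXX_X_XX_X_X_
X__XX_X_X_XX_X_X_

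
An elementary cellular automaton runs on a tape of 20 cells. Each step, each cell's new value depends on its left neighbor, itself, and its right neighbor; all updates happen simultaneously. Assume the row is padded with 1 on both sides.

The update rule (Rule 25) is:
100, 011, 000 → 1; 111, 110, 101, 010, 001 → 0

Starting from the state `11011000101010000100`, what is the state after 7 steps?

00010110000001110010
11000101111101001000
00110001000000100110
10101100111110010100
00001010100001000010
11100000011100111000
00011111010010100110

00011111010010100110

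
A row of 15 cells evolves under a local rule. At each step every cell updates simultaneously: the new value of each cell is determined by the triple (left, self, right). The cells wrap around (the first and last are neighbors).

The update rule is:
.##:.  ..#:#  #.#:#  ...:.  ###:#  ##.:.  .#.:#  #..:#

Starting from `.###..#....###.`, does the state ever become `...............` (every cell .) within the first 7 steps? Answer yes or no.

#.#.####..#.#.#
.###.##.######.
#.#.#..#.####.#
.########.##.#.
#.######.#..###
.#.####.####.##
###.##.#.##.#..
step 7 is ###.##.#.##.#.., still not uniform .

no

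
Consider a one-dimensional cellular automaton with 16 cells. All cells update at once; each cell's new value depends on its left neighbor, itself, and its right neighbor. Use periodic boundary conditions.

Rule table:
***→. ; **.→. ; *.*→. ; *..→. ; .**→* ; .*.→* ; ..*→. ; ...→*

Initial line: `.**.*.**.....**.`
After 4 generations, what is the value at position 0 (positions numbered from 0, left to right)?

.*..*.*..***.*..
.*..*.*..*...*.*
.*..*.*..*.*.*.*
.*..*.*..*.*.*.*
position 0 holds .

.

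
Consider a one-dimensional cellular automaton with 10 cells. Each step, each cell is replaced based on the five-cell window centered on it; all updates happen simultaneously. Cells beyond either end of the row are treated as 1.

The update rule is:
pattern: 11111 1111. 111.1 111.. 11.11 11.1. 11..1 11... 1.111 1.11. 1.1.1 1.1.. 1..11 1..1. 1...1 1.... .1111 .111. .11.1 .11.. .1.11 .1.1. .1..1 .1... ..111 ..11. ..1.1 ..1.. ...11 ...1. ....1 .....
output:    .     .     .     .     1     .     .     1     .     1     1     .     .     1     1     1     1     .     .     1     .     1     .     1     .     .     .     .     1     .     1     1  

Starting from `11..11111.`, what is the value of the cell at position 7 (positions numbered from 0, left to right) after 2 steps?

1

.....1...1
1111..111.
position 7 holds 1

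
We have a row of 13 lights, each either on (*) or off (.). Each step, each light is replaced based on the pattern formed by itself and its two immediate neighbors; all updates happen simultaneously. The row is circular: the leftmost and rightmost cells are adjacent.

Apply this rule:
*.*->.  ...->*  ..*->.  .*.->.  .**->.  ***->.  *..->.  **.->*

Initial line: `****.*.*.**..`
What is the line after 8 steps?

...*......*..
**...****...*
.*.*....*.*..
.....**.....*
.***..*.***..
...*......*.*
.*...****....
...*....*.***

...*....*.***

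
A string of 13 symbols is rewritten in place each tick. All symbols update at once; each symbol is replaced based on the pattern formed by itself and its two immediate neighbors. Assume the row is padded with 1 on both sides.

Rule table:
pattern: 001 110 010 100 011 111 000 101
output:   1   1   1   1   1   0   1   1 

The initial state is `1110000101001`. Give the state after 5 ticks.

0011111111111
1110000000000
0011111111111  (repeats tick 1; period 2)
tick 5: 0011111111111

0011111111111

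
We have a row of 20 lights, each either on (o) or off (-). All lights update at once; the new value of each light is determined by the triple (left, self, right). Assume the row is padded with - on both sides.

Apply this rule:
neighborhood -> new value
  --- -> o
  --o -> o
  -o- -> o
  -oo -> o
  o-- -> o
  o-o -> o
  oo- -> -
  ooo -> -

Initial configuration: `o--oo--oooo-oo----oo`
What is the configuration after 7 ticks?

ooooooo-ooo---oo-ooo

oooo-ooo---oo-ooooo-
o---oo--oooo-oo----o
ooooo-ooo---oo-ooooo
o----oo--oooo-oo----
oooooo-ooo---oo-oooo
o-----oo--oooo-oo---
ooooooo-ooo---oo-ooo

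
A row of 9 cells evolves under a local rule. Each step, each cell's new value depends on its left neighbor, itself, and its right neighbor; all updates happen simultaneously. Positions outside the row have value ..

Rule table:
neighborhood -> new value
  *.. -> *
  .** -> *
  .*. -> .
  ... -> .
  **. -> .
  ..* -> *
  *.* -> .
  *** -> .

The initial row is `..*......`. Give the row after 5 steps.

.*.*.....
*...*....
.*.*.*...
*.....*..
.*...*.*.

.*...*.*.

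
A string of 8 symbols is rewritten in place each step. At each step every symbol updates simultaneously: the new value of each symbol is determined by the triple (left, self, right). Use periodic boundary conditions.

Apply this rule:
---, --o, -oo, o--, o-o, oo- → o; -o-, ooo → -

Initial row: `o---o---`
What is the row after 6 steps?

oo-ooo-o

-ooo-ooo
oo-ooo-o
-ooo-ooo  (repeats step 1; period 2)
step 6: oo-ooo-o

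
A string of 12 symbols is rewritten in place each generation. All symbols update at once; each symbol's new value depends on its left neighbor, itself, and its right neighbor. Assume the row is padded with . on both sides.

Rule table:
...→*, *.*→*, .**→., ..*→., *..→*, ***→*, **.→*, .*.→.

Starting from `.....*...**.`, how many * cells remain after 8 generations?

****..**..**
.****..**..*
..****..**..
*..****..***
.*..****..**
..*..****..*
*..*..****..
.*..*..*****
count of *: 7

7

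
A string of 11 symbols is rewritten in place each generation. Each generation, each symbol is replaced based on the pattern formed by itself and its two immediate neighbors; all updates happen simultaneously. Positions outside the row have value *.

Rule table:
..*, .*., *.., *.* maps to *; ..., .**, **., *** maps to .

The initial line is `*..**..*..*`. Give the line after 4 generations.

*..****.***

.**..*****.
*..**.....*
.**..*...*.
*..****.***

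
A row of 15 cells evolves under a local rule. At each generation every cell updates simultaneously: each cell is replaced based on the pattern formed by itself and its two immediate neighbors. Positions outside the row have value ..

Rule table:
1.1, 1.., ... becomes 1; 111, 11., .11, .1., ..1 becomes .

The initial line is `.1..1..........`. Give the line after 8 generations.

1..............

generation 1: ..1..1111111111
generation 2: 1..1...........
generation 3: .1..11111111111
generation 4: ..1............
generation 5: 1..111111111111
generation 6: .1.............
generation 7: ..1111111111111
generation 8: 1..............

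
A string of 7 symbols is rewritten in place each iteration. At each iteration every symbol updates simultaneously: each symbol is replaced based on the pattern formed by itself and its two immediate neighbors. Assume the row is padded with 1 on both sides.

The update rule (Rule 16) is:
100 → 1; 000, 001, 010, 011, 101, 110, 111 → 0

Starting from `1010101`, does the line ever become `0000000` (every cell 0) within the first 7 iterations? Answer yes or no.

yes

0000000
all cells are 0 at iteration 1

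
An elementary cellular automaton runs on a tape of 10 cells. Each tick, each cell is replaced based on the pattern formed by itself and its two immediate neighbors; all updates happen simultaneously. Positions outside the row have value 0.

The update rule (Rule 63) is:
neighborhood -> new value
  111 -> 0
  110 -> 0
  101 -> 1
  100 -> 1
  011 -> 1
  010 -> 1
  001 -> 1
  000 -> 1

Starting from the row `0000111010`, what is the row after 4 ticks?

1000001110

1111100111
1000011100
1111110011
1000001110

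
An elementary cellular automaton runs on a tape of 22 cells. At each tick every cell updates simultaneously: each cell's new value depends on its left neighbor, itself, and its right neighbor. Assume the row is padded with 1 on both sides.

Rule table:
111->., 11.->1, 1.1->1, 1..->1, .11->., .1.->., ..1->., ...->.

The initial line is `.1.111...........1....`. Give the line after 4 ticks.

1.11.1..11...........1

1.1..11...........1...
11.1..11...........1..
.11.1..11...........1.
1.11.1..11...........1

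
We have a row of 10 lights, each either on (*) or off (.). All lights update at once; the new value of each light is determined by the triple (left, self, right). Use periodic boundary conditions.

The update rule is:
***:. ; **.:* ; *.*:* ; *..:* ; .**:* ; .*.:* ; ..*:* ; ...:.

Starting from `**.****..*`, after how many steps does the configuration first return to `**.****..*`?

.***..****
**.****..*

2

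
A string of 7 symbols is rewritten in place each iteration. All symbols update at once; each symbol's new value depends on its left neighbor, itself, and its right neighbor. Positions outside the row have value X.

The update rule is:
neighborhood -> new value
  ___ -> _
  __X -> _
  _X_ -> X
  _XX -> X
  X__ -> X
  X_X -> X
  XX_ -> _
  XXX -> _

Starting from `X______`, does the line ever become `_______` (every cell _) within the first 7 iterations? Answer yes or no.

iteration 1: _X_____
iteration 2: XXX____
iteration 3: ___X___
iteration 4: X__XX__
iteration 5: _X_X_X_
iteration 6: XXXXXXX
iteration 7: _______
all cells are _ at iteration 7

yes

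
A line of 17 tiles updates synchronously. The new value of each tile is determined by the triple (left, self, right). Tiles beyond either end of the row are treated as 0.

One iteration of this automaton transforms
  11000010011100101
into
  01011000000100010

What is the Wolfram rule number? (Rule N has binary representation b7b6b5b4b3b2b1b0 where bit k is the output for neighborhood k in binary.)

97

position 10: 111 → 0  (bit 7 = 0)
position 1: 110 → 1  (bit 6 = 1)
position 15: 101 → 1  (bit 5 = 1)
position 2: 100 → 0  (bit 4 = 0)
position 0: 011 → 0  (bit 3 = 0)
position 6: 010 → 0  (bit 2 = 0)
position 5: 001 → 0  (bit 1 = 0)
position 3: 000 → 1  (bit 0 = 1)
bits b7..b0 = 01100001 = 97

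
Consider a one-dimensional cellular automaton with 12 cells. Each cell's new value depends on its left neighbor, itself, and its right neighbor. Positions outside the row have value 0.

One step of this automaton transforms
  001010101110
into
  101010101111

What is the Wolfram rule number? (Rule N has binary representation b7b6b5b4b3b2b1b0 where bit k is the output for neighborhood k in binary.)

221

position 9: 111 → 1  (bit 7 = 1)
position 10: 110 → 1  (bit 6 = 1)
position 3: 101 → 0  (bit 5 = 0)
position 11: 100 → 1  (bit 4 = 1)
position 8: 011 → 1  (bit 3 = 1)
position 2: 010 → 1  (bit 2 = 1)
position 1: 001 → 0  (bit 1 = 0)
position 0: 000 → 1  (bit 0 = 1)
bits b7..b0 = 11011101 = 221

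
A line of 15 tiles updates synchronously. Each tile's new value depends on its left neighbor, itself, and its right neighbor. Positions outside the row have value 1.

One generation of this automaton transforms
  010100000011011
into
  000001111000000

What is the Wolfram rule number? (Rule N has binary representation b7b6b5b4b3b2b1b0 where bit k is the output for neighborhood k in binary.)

position 14: 111 → 0  (bit 7 = 0)
position 11: 110 → 0  (bit 6 = 0)
position 0: 101 → 0  (bit 5 = 0)
position 4: 100 → 0  (bit 4 = 0)
position 10: 011 → 0  (bit 3 = 0)
position 1: 010 → 0  (bit 2 = 0)
position 9: 001 → 0  (bit 1 = 0)
position 5: 000 → 1  (bit 0 = 1)
bits b7..b0 = 00000001 = 1

1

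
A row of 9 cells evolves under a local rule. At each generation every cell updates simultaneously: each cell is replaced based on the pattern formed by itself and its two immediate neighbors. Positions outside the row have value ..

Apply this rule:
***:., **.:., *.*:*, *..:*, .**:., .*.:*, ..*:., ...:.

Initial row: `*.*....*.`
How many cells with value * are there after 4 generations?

1

****...**
....*....
....**...
......*..
count of *: 1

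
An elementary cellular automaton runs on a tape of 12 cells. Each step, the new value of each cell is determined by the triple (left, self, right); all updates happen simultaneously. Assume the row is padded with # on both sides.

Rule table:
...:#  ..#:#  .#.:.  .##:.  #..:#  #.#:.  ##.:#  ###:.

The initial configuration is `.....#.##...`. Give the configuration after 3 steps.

####...#####

step 1: #####...####
step 2: ....####....
step 3: ####...#####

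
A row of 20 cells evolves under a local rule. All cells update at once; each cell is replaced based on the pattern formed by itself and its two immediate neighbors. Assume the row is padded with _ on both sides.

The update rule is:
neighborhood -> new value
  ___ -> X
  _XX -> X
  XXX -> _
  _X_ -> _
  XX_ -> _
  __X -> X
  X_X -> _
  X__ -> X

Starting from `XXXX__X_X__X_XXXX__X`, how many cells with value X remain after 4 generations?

generation 1: X___XX___XX__X___XX_
generation 2: _XXXX_XXXX_XX_XXXX_X
generation 3: XX____X____X__X_____
generation 4: X_XXXX_XXXX_XX_XXXXX
count of X: 16

16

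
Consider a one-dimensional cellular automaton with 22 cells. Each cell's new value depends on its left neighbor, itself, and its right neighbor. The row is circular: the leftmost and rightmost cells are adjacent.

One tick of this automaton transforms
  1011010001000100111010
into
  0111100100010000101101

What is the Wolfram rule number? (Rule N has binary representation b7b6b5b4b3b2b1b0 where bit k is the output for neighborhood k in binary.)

position 17: 111 → 0  (bit 7 = 0)
position 3: 110 → 1  (bit 6 = 1)
position 1: 101 → 1  (bit 5 = 1)
position 6: 100 → 0  (bit 4 = 0)
position 2: 011 → 1  (bit 3 = 1)
position 0: 010 → 0  (bit 2 = 0)
position 8: 001 → 0  (bit 1 = 0)
position 7: 000 → 1  (bit 0 = 1)
bits b7..b0 = 01101001 = 105

105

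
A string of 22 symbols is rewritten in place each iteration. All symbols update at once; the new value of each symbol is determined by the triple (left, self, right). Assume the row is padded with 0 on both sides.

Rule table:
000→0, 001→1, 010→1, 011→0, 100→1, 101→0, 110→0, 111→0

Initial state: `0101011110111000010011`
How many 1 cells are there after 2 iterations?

7

1101000000000100111100
0001100000001111000010
count of 1: 7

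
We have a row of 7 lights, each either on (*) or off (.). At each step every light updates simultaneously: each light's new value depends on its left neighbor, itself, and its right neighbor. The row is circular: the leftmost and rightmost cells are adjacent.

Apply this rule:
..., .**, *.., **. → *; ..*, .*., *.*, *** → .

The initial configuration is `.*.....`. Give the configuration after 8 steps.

..*****
*.*...*
*..**.*
**.**.*
.*.**.*
...**..
**.****
.*.*...

.*.*...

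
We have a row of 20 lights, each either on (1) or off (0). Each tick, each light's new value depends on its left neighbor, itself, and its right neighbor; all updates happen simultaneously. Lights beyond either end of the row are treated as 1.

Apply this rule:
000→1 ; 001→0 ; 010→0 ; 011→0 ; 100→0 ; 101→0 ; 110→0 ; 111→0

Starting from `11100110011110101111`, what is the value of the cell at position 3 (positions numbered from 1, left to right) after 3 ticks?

00000000000000000000
01111111111111111110
00000000000000000000
position 3 holds 0

0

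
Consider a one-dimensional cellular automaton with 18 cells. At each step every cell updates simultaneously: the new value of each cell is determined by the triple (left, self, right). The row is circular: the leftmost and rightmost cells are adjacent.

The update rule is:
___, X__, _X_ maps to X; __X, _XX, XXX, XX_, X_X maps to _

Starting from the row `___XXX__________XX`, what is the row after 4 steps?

_XXX__________XX__

XX____XXXXXXXXX___
__XXX__________XX_
X____XXXXXXXXX___X
_XXX__________XX__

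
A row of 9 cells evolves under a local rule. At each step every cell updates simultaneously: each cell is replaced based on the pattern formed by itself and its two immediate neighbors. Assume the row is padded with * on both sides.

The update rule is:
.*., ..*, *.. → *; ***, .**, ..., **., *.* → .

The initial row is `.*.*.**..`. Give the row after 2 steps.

.*.**.*..

.*.*...**
.*.**.*..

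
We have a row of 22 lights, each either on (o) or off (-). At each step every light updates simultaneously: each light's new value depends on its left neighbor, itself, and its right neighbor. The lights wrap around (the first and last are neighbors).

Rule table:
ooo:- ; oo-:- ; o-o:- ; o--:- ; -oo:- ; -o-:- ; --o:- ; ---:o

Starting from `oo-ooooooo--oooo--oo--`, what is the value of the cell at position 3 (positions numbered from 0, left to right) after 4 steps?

o

----------------------
oooooooooooooooooooooo
----------------------  (repeats step 1; period 2)
step 4: oooooooooooooooooooooo
position 3 holds o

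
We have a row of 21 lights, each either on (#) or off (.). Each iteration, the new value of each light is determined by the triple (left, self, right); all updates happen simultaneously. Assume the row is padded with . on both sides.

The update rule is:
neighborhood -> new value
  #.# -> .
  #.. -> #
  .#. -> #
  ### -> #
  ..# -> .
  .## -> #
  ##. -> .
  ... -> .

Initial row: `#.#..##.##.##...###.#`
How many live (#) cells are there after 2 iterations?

12

iteration 1: #.##.#..#..#.#..##..#
iteration 2: #.#..##.##.#.##.#.#.#
count of #: 12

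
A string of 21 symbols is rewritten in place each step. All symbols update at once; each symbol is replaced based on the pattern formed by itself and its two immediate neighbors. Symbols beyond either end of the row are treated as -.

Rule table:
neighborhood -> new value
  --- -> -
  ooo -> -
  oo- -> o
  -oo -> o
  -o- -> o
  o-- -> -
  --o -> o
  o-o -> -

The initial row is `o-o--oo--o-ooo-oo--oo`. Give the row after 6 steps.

step 1: o-o-ooo-oo-o-o-oo-ooo
step 2: o-o-o-o-oo-o-o-oo-o-o
step 3: o-o-o-o-oo-o-o-oo-o-o  (fixed point — unchanged through step 6)

o-o-o-o-oo-o-o-oo-o-o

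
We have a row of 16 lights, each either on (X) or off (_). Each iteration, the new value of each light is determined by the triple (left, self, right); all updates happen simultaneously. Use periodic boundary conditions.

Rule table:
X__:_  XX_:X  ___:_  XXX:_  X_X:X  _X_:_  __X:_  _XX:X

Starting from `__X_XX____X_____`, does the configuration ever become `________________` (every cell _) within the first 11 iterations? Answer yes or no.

yes

___XXX__________
___X_X__________
____X___________
________________
all cells are _ at iteration 4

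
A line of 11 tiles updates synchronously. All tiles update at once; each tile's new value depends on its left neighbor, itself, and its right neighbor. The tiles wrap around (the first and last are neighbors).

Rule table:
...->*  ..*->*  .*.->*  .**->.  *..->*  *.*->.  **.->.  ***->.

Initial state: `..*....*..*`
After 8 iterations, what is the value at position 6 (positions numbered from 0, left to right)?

***********
...........
***********  (repeats iteration 1; period 2)
iteration 8: ...........
position 6 holds .

.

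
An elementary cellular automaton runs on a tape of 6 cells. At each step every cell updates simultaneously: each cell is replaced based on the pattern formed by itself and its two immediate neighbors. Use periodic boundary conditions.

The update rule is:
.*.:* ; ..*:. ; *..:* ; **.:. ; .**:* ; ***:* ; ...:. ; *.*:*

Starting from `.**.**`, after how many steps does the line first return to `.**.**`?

**.**.
*.**.*
.**.**

3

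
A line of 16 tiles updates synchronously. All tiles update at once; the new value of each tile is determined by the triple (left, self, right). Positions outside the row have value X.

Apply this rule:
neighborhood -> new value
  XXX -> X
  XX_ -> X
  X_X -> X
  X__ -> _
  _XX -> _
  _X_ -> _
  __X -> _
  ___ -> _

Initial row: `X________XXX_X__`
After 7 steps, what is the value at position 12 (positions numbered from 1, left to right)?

_

X_________XXX___
X__________XX___
X___________X___
X_______________
X_______________  (fixed point — unchanged through step 7)
position 12 holds _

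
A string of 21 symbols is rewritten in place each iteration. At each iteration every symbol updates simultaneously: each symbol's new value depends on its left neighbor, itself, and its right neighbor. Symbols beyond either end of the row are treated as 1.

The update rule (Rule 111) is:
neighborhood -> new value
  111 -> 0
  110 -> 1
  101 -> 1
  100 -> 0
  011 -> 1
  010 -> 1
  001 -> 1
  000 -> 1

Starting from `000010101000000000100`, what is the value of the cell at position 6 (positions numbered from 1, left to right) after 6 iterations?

1

011111111011111111101
110000001110000000111
010111111010111111100
111100001111100000101
000101111000101111111
011111001011111000000
position 6 holds 1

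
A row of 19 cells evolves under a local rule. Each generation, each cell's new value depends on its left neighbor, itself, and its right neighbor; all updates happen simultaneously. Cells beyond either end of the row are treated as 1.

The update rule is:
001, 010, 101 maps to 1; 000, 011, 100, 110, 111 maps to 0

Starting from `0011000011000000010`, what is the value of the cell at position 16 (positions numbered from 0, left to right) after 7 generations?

0100000100000000111
1100001100000001000
0000010000000011001
0000110000000100010
0001000000001100111
0011000000010001000
0100000000110011001
position 16 holds 0

0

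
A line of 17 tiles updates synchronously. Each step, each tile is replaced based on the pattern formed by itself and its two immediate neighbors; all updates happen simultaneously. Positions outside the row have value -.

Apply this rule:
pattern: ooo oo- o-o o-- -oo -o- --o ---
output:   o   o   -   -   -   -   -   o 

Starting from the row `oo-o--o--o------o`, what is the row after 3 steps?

-o---------oooo--
---ooooooo--ooo-o
oo--oooooo---oo--

oo--oooooo---oo--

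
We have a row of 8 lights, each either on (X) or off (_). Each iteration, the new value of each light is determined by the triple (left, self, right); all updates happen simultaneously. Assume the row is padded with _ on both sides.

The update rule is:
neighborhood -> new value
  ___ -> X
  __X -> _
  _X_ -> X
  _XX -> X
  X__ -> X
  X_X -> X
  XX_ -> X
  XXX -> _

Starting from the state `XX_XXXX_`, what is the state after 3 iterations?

iteration 1: XXXX__XX
iteration 2: X__XX_XX
iteration 3: XX_XXXXX

XX_XXXXX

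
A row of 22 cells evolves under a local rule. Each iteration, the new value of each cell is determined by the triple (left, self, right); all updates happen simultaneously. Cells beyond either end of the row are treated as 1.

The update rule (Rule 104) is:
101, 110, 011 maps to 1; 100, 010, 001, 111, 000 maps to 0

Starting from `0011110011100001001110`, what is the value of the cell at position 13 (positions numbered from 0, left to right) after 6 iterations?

iteration 1: 0010010010100000001011
iteration 2: 0000000001000000000110
iteration 3: 0000000000000000000111
iteration 4: 0000000000000000000100
iteration 5: 0000000000000000000000
iteration 6: 0000000000000000000000
position 13 holds 0

0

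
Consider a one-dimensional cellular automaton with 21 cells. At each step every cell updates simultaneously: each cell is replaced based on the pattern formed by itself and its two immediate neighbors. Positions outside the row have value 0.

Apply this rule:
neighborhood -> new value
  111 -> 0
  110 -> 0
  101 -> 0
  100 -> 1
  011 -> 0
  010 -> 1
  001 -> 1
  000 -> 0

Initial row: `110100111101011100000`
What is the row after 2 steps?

001000100011100111000

000111000001000010000
001000100011100111000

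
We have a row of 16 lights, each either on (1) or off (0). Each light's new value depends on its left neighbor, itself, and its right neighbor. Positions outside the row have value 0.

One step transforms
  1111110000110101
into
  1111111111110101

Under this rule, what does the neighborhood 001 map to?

At position 9 the neighborhood is 001; the next row has 1 there.

1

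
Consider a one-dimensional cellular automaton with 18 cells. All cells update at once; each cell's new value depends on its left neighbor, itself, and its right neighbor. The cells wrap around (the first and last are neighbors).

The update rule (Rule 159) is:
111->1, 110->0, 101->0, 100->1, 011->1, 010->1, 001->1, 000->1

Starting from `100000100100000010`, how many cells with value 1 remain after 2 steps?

111111111111111110
111111111111111100
count of 1: 16

16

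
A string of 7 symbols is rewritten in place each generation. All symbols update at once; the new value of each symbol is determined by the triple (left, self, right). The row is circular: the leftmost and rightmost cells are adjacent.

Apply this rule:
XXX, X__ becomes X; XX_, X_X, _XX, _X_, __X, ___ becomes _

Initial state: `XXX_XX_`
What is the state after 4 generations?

generation 1: _X_____
generation 2: __X____
generation 3: ___X___
generation 4: ____X__

____X__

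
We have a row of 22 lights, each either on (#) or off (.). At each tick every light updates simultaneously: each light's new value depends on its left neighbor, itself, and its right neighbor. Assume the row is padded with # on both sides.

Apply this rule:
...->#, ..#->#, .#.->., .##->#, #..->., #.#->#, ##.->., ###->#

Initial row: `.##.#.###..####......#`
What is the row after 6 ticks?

##.#.###..####..######
#.#.###..####..#######
.#.###..####..########
#.###..####..#########
.###..####..##########
###..####..###########

###..####..###########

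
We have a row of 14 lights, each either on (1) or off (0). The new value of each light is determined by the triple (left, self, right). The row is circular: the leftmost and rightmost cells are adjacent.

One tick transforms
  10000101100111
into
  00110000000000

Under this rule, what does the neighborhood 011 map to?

At position 7 the neighborhood is 011; the next row has 0 there.

0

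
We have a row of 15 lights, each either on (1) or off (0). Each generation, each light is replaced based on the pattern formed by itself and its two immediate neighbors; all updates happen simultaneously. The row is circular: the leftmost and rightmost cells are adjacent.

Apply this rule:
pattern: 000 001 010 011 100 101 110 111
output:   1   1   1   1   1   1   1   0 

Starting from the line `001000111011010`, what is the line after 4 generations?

111111101111111
000000111000000
111111101111111  (repeats generation 1; period 2)
generation 4: 000000111000000

000000111000000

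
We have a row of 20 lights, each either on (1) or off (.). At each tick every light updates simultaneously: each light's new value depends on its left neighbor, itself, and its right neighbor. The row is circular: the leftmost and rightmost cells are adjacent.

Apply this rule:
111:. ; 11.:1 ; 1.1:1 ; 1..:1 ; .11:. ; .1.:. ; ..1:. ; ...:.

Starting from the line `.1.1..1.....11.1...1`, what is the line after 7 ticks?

1.1...1.1.1..1.....1

1.1.1..1.....11.1...
.1.1.1..1.....11.1..
..1.1.1..1.....11.1.
...1.1.1..1.....11.1
1...1.1.1..1.....11.
.1...1.1.1..1.....11
1.1...1.1.1..1.....1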